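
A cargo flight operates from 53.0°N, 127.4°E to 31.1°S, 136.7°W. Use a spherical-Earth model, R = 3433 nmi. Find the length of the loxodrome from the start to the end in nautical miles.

7142 nmi

Δψ = ln[tan(π/4+φ₂/2)/tan(π/4+φ₁/2)] = -1.6664;  Δφ = -1.4678 rad,  Δλ = +1.6738 rad
q = Δφ/Δψ = 0.8808
d = R·√(Δφ² + q²Δλ²) = 3433·2.08039 = 7142 nmi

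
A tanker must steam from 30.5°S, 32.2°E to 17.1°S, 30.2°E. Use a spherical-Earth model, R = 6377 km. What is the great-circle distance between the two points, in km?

1505 km

Haversine: a = sin²(Δφ/2)+cos φ₁ cos φ₂ sin²(Δλ/2) = 0.01386;  σ = 2·atan2(√a,√(1−a))
σ = 13.523° → d = Rσ = 6377·0.23603 = 1505 km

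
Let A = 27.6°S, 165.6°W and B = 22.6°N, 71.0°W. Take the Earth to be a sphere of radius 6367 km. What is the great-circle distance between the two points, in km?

11568 km

cos σ = sin φ₁ sin φ₂ + cos φ₁ cos φ₂ cos Δλ
      = sin(-27.60°)sin(22.60°) + cos(-27.60°)cos(22.60°)cos(94.60°) = -0.2437
σ = 104.103° → d = Rσ = 6367·1.81693 = 11568 km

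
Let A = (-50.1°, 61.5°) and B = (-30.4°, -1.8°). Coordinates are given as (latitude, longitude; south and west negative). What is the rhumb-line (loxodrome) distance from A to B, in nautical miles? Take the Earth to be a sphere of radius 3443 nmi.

3103 nmi

Δψ = ln[tan(π/4+φ₂/2)/tan(π/4+φ₁/2)] = +0.4560;  Δφ = +0.3438 rad,  Δλ = -1.1048 rad
q = Δφ/Δψ = 0.7540
d = R·√(Δφ² + q²Δλ²) = 3443·0.90117 = 3103 nmi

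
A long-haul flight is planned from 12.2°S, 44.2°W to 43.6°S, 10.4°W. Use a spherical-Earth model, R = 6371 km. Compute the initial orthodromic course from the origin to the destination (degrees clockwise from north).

143.6°

N = sin Δλ·cos φ₂ = +0.4029;  D = cos φ₁ sin φ₂ − sin φ₁ cos φ₂ cos Δλ = -0.5469
initial course = atan2(N, D) = 143.62°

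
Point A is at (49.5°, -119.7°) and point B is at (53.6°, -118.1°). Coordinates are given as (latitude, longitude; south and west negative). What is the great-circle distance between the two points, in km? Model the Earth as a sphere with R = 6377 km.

Haversine: a = sin²(Δφ/2)+cos φ₁ cos φ₂ sin²(Δλ/2) = 0.00135;  σ = 2·atan2(√a,√(1−a))
σ = 4.219° → d = Rσ = 6377·0.07363 = 470 km

470 km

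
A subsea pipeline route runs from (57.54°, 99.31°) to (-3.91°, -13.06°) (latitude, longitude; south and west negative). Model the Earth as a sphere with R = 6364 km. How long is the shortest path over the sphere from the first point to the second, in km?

Haversine: a = sin²(Δφ/2)+cos φ₁ cos φ₂ sin²(Δλ/2) = 0.63066;  σ = 2·atan2(√a,√(1−a))
σ = 105.149° → d = Rσ = 6364·1.83519 = 11679 km

11679 km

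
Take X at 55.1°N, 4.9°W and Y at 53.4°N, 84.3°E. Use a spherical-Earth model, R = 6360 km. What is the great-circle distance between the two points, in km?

cos σ = sin φ₁ sin φ₂ + cos φ₁ cos φ₂ cos Δλ
      = sin(55.10°)sin(53.40°) + cos(55.10°)cos(53.40°)cos(89.20°) = 0.6632
σ = 48.456° → d = Rσ = 6360·0.84572 = 5379 km

5379 km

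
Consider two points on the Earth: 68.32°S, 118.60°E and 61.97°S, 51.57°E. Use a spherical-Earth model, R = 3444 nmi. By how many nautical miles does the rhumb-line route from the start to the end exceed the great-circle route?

82 nmi

Great circle: cos σ = sin φ₁ sin φ₂ + cos φ₁ cos φ₂ cos Δλ,  σ = 0.4778 rad → d_gc = 1645.5 nmi
Rhumb line: Δψ = +0.2651, q = Δφ/Δψ = 0.4181, d_rh = R√(Δφ²+q²Δλ²) = 1727.2 nmi
Excess = 1727.2 − 1645.5 = 81.7 ≈ 82 nmi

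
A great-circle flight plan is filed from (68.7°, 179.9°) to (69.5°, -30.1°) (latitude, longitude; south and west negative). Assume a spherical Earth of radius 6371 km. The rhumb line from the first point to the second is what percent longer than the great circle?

32.7%

Great circle: σ = 0.7036 rad → d_gc = Rσ = 4482.6 km
Rhumb: Δφ = +0.0140, Δλ = +2.6180, Δψ = +0.0391, q = Δφ/Δψ = 0.3567 → d_rh = R√(Δφ²+q²Δλ²) = 5950.1 km
Excess = (5950.1 − 4482.6) / 4482.6 = 1467.5 / 4482.6 = 32.74% ≈ 32.7%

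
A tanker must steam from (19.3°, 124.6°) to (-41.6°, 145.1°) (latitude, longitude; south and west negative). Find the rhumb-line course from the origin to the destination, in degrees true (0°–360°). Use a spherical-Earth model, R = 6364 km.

Δψ = ln[tan(π/4+φ₂/2)/tan(π/4+φ₁/2)] = -1.1432
Δλ = +0.3578 rad (taken the short way round)
course = atan2(Δλ, Δψ) = 162.62°

162.6°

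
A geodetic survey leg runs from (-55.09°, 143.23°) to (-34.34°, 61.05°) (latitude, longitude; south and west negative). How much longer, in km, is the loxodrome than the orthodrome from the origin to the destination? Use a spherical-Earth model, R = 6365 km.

Great circle: cos σ = sin φ₁ sin φ₂ + cos φ₁ cos φ₂ cos Δλ,  σ = 1.0159 rad → d_gc = 6465.96 km
Rhumb line: Δψ = +0.5181, q = Δφ/Δψ = 0.6989, d_rh = R√(Δφ²+q²Δλ²) = 6784.55 km
Excess = 6784.55 − 6465.96 = 318.59 ≈ 319 km

319 km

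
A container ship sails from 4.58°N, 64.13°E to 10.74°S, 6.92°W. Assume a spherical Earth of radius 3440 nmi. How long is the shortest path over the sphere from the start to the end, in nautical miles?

4344 nmi

Haversine: a = sin²(Δφ/2)+cos φ₁ cos φ₂ sin²(Δλ/2) = 0.34842;  σ = 2·atan2(√a,√(1−a))
σ = 72.353° → d = Rσ = 3440·1.26279 = 4344 nmi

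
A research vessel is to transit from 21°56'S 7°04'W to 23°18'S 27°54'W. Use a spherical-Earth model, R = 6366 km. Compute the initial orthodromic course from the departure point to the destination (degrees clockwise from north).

261.9°

θ = atan2( sin Δλ·cos φ₂ ,  cos φ₁ sin φ₂ − sin φ₁ cos φ₂ cos Δλ )
  = atan2(-0.3266, -0.0463) = 261.94°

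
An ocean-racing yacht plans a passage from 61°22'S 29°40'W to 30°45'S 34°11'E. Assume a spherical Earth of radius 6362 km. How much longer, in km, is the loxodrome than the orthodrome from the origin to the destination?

Great circle: cos σ = sin φ₁ sin φ₂ + cos φ₁ cos φ₂ cos Δλ,  σ = 0.8889 rad → d_gc = 5655.2 km
Rhumb line: Δψ = +0.8012, q = Δφ/Δψ = 0.6669, d_rh = R√(Δφ²+q²Δλ²) = 5823.8 km
Excess = 5823.8 − 5655.2 = 168.6 ≈ 169 km

169 km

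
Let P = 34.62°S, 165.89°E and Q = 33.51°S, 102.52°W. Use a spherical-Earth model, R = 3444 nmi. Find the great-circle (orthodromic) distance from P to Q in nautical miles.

cos σ = sin φ₁ sin φ₂ + cos φ₁ cos φ₂ cos Δλ
      = sin(-34.62°)sin(-33.51°) + cos(-34.62°)cos(-33.51°)cos(91.59°) = 0.2946
σ = 72.865° → d = Rσ = 3444·1.27174 = 4380 nmi

4380 nmi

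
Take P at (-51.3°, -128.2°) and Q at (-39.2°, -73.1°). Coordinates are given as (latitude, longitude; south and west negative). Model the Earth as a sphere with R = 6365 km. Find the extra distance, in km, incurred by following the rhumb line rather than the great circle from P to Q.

Great circle: cos σ = sin φ₁ sin φ₂ + cos φ₁ cos φ₂ cos Δλ,  σ = 0.6912 rad → d_gc = 4399.5 km
Rhumb line: Δψ = +0.3017, q = Δφ/Δψ = 0.7000, d_rh = R√(Δφ²+q²Δλ²) = 4490.8 km
Excess = 4490.8 − 4399.5 = 91.3 ≈ 91 km

91 km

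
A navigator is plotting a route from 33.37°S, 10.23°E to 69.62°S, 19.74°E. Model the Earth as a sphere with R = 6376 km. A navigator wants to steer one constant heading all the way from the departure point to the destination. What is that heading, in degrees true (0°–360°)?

171.4°

Meridional parts: M(φ₁)=-0.6184, M(φ₂)=-1.7162 → ΔM = -1.0978;  Δλ = +0.1660 rad
tan C = Δλ / ΔM = -0.1512 → C = 171.40°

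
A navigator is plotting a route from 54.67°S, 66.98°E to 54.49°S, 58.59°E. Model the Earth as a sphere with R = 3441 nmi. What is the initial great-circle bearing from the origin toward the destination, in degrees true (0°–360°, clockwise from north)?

θ = atan2( sin Δλ·cos φ₂ ,  cos φ₁ sin φ₂ − sin φ₁ cos φ₂ cos Δλ )
  = atan2(-0.0848, -0.0019) = 268.70°

268.7°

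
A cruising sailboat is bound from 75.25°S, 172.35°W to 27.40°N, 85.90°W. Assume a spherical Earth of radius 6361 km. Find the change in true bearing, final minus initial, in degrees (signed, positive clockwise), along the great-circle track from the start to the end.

-62.8°

Initial bearing θ₁ = atan2(sin Δλ cos φ₂, cos φ₁ sin φ₂ − sin φ₁ cos φ₂ cos Δλ) = 79.12°
Final bearing θ₂ = (initial bearing from the destination back to the start) + 180° = 16.36°
Δθ = θ₂ − θ₁ = -62.8°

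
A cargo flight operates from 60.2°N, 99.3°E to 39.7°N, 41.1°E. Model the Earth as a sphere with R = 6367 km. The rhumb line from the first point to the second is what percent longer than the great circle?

2.7%

Great circle: σ = 0.7139 rad → d_gc = Rσ = 4545.6 km
Rhumb: Δφ = -0.3578, Δλ = -1.0158, Δψ = -0.5679, q = Δφ/Δψ = 0.6301 → d_rh = R√(Δφ²+q²Δλ²) = 4668.4 km
Excess = (4668.4 − 4545.6) / 4545.6 = 122.8 / 4545.6 = 2.70% ≈ 2.7%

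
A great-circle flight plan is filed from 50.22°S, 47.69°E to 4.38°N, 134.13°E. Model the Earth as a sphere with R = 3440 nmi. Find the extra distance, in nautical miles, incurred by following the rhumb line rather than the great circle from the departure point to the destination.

Great circle: cos σ = sin φ₁ sin φ₂ + cos φ₁ cos φ₂ cos Δλ,  σ = 1.5899 rad → d_gc = 5469.2 nmi
Rhumb line: Δψ = +1.0932, q = Δφ/Δψ = 0.8717, d_rh = R√(Δφ²+q²Δλ²) = 5586.9 nmi
Excess = 5586.9 − 5469.2 = 117.7 ≈ 118 nmi

118 nmi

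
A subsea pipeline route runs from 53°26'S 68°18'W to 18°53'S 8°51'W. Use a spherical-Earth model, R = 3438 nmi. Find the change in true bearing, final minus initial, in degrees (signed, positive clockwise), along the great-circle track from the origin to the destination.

-38.9°

At departure: θ₁ = atan2(sin Δλ cos φ₂, cos φ₁ sin φ₂ − sin φ₁ cos φ₂ cos Δλ) = 76.64°
At arrival: θ₂ = atan2(sin Δλ cos φ₁, −cos φ₂ sin φ₁ + sin φ₂ cos φ₁ cos Δλ) = 37.78°
Δθ = θ₂ − θ₁ = -38.9°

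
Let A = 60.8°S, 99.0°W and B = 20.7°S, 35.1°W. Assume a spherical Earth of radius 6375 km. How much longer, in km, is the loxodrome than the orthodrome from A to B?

Great circle: cos σ = sin φ₁ sin φ₂ + cos φ₁ cos φ₂ cos Δλ,  σ = 1.0364 rad → d_gc = 6607.0 km
Rhumb line: Δψ = +0.9758, q = Δφ/Δψ = 0.7172, d_rh = R√(Δφ²+q²Δλ²) = 6775.7 km
Excess = 6775.7 − 6607.0 = 168.7 ≈ 169 km

169 km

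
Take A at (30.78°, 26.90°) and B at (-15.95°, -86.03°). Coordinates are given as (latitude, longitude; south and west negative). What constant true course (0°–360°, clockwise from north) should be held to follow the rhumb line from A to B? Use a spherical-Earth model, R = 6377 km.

Meridional parts: M(φ₁)=+0.5651, M(φ₂)=-0.2820 → ΔM = -0.8471;  Δλ = -1.9710 rad
tan C = Δλ / ΔM = +2.3267 → C = 246.74°

246.7°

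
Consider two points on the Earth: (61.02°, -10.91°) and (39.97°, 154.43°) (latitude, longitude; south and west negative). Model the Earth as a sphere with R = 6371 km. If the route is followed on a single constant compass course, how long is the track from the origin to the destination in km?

11668 km

Δψ = ln[tan(π/4+φ₂/2)/tan(π/4+φ₁/2)] = -0.5909;  Δφ = -0.3674 rad,  Δλ = +2.8857 rad
q = Δφ/Δψ = 0.6218
d = R·√(Δφ² + q²Δλ²) = 6371·1.83143 = 11668 km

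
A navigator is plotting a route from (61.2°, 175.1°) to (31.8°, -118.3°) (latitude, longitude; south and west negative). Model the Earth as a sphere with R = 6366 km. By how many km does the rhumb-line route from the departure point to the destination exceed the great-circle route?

Great circle: cos σ = sin φ₁ sin φ₂ + cos φ₁ cos φ₂ cos Δλ,  σ = 0.8965 rad → d_gc = 5706.83 km
Rhumb line: Δψ = -0.7737, q = Δφ/Δψ = 0.6632, d_rh = R√(Δφ²+q²Δλ²) = 5895.31 km
Excess = 5895.31 − 5706.83 = 188.48 ≈ 188 km

188 km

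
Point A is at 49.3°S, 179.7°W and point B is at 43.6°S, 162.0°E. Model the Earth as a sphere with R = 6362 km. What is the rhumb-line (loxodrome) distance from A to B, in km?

Δψ = ln[tan(π/4+φ₂/2)/tan(π/4+φ₁/2)] = +0.1446;  Δφ = +0.0995 rad,  Δλ = -0.3194 rad
q = Δφ/Δψ = 0.6881
d = R·√(Δφ² + q²Δλ²) = 6362·0.24124 = 1535 km

1535 km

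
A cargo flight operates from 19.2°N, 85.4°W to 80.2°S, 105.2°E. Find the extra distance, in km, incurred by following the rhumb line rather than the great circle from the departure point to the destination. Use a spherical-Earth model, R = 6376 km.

2870 km

Great circle: cos σ = sin φ₁ sin φ₂ + cos φ₁ cos φ₂ cos Δλ,  σ = 2.0738 rad → d_gc = 13222.6 km
Rhumb line: Δψ = -2.7981, q = Δφ/Δψ = 0.6200, d_rh = R√(Δφ²+q²Δλ²) = 16092.4 km
Excess = 16092.4 − 13222.6 = 2869.8 ≈ 2870 km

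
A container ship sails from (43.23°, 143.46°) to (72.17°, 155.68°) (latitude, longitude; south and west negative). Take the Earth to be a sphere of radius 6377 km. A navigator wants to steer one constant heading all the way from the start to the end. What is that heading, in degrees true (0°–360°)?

Meridional parts: M(φ₁)=+0.8383, M(φ₂)=+1.8524 → ΔM = +1.0140;  Δλ = +0.2133 rad
tan C = Δλ / ΔM = +0.2103 → C = 11.88°

11.9°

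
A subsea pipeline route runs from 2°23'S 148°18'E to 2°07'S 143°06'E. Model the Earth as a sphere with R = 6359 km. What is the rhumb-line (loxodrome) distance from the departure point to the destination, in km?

Rhumb course C = atan2(Δλ, Δψ) with Δψ = ln[tan(π/4+φ₂/2)/tan(π/4+φ₁/2)] = +0.0047, Δλ = -0.0908 → C = 272.94°
d = R·|Δφ| / |cos C| = 6359·0.00465 / 0.05125 = 577 km

577 km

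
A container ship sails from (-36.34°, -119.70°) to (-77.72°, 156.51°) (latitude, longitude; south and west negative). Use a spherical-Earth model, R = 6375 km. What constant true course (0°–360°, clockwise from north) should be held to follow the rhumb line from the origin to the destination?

223.4°

Meridional parts: M(φ₁)=-0.6816, M(φ₂)=-2.2296 → ΔM = -1.5479;  Δλ = -1.4624 rad
tan C = Δλ / ΔM = +0.9447 → C = 223.37°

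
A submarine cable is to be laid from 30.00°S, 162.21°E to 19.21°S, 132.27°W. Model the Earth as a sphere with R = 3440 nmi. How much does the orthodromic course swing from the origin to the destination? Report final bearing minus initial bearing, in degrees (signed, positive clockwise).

-30.1°

At departure: θ₁ = atan2(sin Δλ cos φ₂, cos φ₁ sin φ₂ − sin φ₁ cos φ₂ cos Δλ) = 95.93°
At arrival: θ₂ = atan2(sin Δλ cos φ₁, −cos φ₂ sin φ₁ + sin φ₂ cos φ₁ cos Δλ) = 65.81°
Δθ = θ₂ − θ₁ = -30.1°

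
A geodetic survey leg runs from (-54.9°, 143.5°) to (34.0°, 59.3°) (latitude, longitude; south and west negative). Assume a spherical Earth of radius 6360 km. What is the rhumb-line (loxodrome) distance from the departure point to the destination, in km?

12788 km

Δψ = ln[tan(π/4+φ₂/2)/tan(π/4+φ₁/2)] = +1.7829;  Δφ = +1.5516 rad,  Δλ = -1.4696 rad
q = Δφ/Δψ = 0.8703
d = R·√(Δφ² + q²Δλ²) = 6360·2.01076 = 12788 km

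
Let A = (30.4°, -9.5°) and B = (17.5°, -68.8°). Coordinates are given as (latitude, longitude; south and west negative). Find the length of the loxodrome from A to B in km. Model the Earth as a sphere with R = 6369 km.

Δψ = ln[tan(π/4+φ₂/2)/tan(π/4+φ₁/2)] = -0.2471;  Δφ = -0.2251 rad,  Δλ = -1.0350 rad
q = Δφ/Δψ = 0.9112
d = R·√(Δφ² + q²Δλ²) = 6369·0.96958 = 6175 km

6175 km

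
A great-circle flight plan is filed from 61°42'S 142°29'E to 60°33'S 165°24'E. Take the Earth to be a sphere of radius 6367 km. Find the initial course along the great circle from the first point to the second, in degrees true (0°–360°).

N = sin Δλ·cos φ₂ = +0.1914;  D = cos φ₁ sin φ₂ − sin φ₁ cos φ₂ cos Δλ = -0.0141
initial course = atan2(N, D) = 94.21°

94.2°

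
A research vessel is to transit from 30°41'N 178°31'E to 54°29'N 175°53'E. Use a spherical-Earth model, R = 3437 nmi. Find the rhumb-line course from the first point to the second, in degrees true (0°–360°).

Δψ = ln[tan(π/4+φ₂/2)/tan(π/4+φ₁/2)] = +0.5755
Δλ = -0.0460 rad (taken the short way round)
course = atan2(Δλ, Δψ) = 355.43°

355.4°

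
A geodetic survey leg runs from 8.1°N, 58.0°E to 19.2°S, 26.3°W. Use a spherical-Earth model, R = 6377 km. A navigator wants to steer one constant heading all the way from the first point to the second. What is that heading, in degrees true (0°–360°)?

251.8°

Δψ = ln[tan(π/4+φ₂/2)/tan(π/4+φ₁/2)] = -0.4834
Δλ = -1.4713 rad (taken the short way round)
course = atan2(Δλ, Δψ) = 251.81°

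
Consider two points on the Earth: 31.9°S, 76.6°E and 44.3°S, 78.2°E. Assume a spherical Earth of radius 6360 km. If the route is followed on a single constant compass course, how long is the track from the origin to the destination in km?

1383 km

Rhumb course C = atan2(Δλ, Δψ) with Δψ = ln[tan(π/4+φ₂/2)/tan(π/4+φ₁/2)] = -0.2762, Δλ = +0.0279 → C = 174.23°
d = R·|Δφ| / |cos C| = 6360·0.21642 / 0.99493 = 1383 km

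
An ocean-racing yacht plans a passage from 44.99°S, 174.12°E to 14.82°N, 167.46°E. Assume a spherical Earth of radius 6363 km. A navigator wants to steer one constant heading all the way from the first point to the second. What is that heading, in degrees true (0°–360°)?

Δψ = ln[tan(π/4+φ₂/2)/tan(π/4+φ₁/2)] = +1.1427
Δλ = -0.1162 rad (taken the short way round)
course = atan2(Δλ, Δψ) = 354.19°

354.2°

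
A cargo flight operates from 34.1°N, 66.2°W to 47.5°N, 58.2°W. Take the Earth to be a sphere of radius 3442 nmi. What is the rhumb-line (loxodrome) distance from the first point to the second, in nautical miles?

883 nmi

Δψ = ln[tan(π/4+φ₂/2)/tan(π/4+φ₁/2)] = +0.3107;  Δφ = +0.2339 rad,  Δλ = +0.1396 rad
q = Δφ/Δψ = 0.7527
d = R·√(Δφ² + q²Δλ²) = 3442·0.25640 = 883 nmi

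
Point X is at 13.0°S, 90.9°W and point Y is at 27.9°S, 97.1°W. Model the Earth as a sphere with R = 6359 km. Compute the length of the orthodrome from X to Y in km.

1774 km

Haversine: a = sin²(Δφ/2)+cos φ₁ cos φ₂ sin²(Δλ/2) = 0.01933;  σ = 2·atan2(√a,√(1−a))
σ = 15.984° → d = Rσ = 6359·0.27897 = 1774 km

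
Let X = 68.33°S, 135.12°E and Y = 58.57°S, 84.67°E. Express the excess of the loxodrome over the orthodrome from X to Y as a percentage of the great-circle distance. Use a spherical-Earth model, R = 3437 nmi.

Great circle: σ = 0.4138 rad → d_gc = Rσ = 1422.4 nmi
Rhumb: Δφ = +0.1703, Δλ = -0.8805, Δψ = +0.3853, q = Δφ/Δψ = 0.4421 → d_rh = R√(Δφ²+q²Δλ²) = 1460.3 nmi
Excess = (1460.3 − 1422.4) / 1422.4 = 37.9 / 1422.4 = 2.66% ≈ 2.7%

2.7%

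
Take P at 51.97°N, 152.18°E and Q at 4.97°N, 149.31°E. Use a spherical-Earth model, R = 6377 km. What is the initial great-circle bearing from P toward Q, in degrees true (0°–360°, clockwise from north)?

183.9°

θ = atan2( sin Δλ·cos φ₂ ,  cos φ₁ sin φ₂ − sin φ₁ cos φ₂ cos Δλ )
  = atan2(-0.0499, -0.7304) = 183.91°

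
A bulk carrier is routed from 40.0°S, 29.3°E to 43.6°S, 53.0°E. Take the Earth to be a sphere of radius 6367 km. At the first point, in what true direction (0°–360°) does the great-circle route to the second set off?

109.3°

θ = atan2( sin Δλ·cos φ₂ ,  cos φ₁ sin φ₂ − sin φ₁ cos φ₂ cos Δλ )
  = atan2(+0.2911, -0.1020) = 109.32°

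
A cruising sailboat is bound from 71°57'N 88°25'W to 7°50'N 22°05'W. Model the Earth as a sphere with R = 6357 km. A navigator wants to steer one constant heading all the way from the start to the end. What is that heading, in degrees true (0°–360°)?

145.8°

Δψ = ln[tan(π/4+φ₂/2)/tan(π/4+φ₁/2)] = -1.7028
Δλ = +1.1577 rad (taken the short way round)
course = atan2(Δλ, Δψ) = 145.79°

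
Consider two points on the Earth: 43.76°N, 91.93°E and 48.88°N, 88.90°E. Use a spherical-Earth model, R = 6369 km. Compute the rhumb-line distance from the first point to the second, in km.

615 km

Δψ = ln[tan(π/4+φ₂/2)/tan(π/4+φ₁/2)] = +0.1295;  Δφ = +0.0894 rad,  Δλ = -0.0529 rad
q = Δφ/Δψ = 0.6899
d = R·√(Δφ² + q²Δλ²) = 6369·0.09652 = 615 km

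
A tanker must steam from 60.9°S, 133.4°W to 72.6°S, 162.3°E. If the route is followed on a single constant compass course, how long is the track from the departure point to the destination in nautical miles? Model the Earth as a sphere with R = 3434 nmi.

1646 nmi

Δψ = ln[tan(π/4+φ₂/2)/tan(π/4+φ₁/2)] = -0.5284;  Δφ = -0.2042 rad,  Δλ = -1.1222 rad
q = Δφ/Δψ = 0.3865
d = R·√(Δφ² + q²Δλ²) = 3434·0.47939 = 1646 nmi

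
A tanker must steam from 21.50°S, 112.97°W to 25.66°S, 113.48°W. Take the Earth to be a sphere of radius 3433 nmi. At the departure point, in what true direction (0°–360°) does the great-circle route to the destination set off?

N = sin Δλ·cos φ₂ = -0.0080;  D = cos φ₁ sin φ₂ − sin φ₁ cos φ₂ cos Δλ = -0.0726
initial course = atan2(N, D) = 186.31°

186.3°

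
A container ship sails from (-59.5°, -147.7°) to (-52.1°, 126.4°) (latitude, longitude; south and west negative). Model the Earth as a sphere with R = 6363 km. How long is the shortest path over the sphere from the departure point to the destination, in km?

5042 km

cos σ = sin φ₁ sin φ₂ + cos φ₁ cos φ₂ cos Δλ
      = sin(-59.50°)sin(-52.10°) + cos(-59.50°)cos(-52.10°)cos(-85.90°) = 0.7022
σ = 45.397° → d = Rσ = 6363·0.79233 = 5042 km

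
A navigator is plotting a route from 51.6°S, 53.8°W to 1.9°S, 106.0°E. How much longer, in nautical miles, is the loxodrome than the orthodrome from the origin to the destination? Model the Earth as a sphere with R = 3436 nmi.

1239 nmi

Great circle: cos σ = sin φ₁ sin φ₂ + cos φ₁ cos φ₂ cos Δλ,  σ = 2.1611 rad → d_gc = 7425.6 nmi
Rhumb line: Δψ = +1.0217, q = Δφ/Δψ = 0.8490, d_rh = R√(Δφ²+q²Δλ²) = 8664.8 nmi
Excess = 8664.8 − 7425.6 = 1239.2 ≈ 1239 nmi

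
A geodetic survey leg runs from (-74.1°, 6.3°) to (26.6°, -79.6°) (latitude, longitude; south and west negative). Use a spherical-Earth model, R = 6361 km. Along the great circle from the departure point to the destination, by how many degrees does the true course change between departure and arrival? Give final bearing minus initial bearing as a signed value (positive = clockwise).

+60.9°

Initial bearing θ₁ = atan2(sin Δλ cos φ₂, cos φ₁ sin φ₂ − sin φ₁ cos φ₂ cos Δλ) = 281.67°
Final bearing θ₂ = (initial bearing from the destination back to the start) + 180° = 342.54°
Δθ = θ₂ − θ₁ = +60.9°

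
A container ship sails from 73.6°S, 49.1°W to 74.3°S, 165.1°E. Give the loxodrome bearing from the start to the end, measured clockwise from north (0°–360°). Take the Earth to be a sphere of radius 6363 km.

269.0°

Meridional parts: M(φ₁)=-1.9372, M(φ₂)=-1.9814 → ΔM = -0.0442;  Δλ = -2.5447 rad
tan C = Δλ / ΔM = +57.5770 → C = 269.00°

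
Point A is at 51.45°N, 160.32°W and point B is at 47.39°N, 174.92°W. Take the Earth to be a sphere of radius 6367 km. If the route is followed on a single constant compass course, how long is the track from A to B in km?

1147 km

Rhumb course C = atan2(Δλ, Δψ) with Δψ = ln[tan(π/4+φ₂/2)/tan(π/4+φ₁/2)] = -0.1090, Δλ = -0.2548 → C = 246.84°
d = R·|Δφ| / |cos C| = 6367·0.07086 / 0.39333 = 1147 km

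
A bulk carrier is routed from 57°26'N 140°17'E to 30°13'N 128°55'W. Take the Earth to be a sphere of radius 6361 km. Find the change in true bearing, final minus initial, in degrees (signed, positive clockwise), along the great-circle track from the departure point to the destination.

Initial bearing θ₁ = atan2(sin Δλ cos φ₂, cos φ₁ sin φ₂ − sin φ₁ cos φ₂ cos Δλ) = 71.98°
Final bearing θ₂ = (initial bearing from the destination back to the start) + 180° = 143.68°
Δθ = θ₂ − θ₁ = +71.7°

+71.7°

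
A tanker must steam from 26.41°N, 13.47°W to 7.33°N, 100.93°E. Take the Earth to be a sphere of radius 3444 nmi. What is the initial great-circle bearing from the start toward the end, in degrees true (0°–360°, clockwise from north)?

71.8°

θ = atan2( sin Δλ·cos φ₂ ,  cos φ₁ sin φ₂ − sin φ₁ cos φ₂ cos Δλ )
  = atan2(+0.9032, +0.2965) = 71.83°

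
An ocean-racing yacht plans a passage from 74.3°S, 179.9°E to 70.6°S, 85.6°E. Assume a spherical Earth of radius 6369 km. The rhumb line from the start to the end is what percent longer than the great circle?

11.3%

Great circle: σ = 0.4481 rad → d_gc = Rσ = 2853.6 km
Rhumb: Δφ = +0.0646, Δλ = -1.6458, Δψ = +0.2149, q = Δφ/Δψ = 0.3004 → d_rh = R√(Δφ²+q²Δλ²) = 3176.0 km
Excess = (3176.0 − 2853.6) / 2853.6 = 322.4 / 2853.6 = 11.30% ≈ 11.3%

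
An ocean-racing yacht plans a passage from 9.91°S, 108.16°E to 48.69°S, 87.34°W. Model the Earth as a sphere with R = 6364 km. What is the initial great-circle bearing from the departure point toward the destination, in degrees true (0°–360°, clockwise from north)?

N = sin Δλ·cos φ₂ = +0.1764;  D = cos φ₁ sin φ₂ − sin φ₁ cos φ₂ cos Δλ = -0.8494
initial course = atan2(N, D) = 168.27°

168.3°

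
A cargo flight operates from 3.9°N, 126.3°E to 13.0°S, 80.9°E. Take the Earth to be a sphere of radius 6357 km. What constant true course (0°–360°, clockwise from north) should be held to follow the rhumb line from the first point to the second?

249.5°

Δψ = ln[tan(π/4+φ₂/2)/tan(π/4+φ₁/2)] = -0.2970
Δλ = -0.7924 rad (taken the short way round)
course = atan2(Δλ, Δψ) = 249.45°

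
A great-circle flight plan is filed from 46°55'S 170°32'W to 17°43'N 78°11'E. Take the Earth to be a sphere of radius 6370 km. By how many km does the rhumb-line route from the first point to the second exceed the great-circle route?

285 km

Great circle: cos σ = sin φ₁ sin φ₂ + cos φ₁ cos φ₂ cos Δλ,  σ = 2.0470 rad → d_gc = 13039.6 km
Rhumb line: Δψ = +1.2438, q = Δφ/Δψ = 0.9070, d_rh = R√(Δφ²+q²Δλ²) = 13324.9 km
Excess = 13324.9 − 13039.6 = 285.3 ≈ 285 km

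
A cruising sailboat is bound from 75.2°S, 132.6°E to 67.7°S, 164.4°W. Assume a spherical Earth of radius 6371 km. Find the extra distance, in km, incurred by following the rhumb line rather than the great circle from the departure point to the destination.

Great circle: cos σ = sin φ₁ sin φ₂ + cos φ₁ cos φ₂ cos Δλ,  σ = 0.3525 rad → d_gc = 2245.6 km
Rhumb line: Δψ = +0.4171, q = Δφ/Δψ = 0.3138, d_rh = R√(Δφ²+q²Δλ²) = 2351.3 km
Excess = 2351.3 − 2245.6 = 105.7 ≈ 106 km

106 km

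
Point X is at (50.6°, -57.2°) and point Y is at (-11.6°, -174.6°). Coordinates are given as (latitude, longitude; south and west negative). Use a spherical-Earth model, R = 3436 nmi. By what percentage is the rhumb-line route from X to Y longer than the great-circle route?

Great circle: σ = 2.0281 rad → d_gc = Rσ = 6968.5 nmi
Rhumb: Δφ = -1.0856, Δλ = -2.0490, Δψ = -1.2309, q = Δφ/Δψ = 0.8819 → d_rh = R√(Δφ²+q²Δλ²) = 7243.4 nmi
Excess = (7243.4 − 6968.5) / 6968.5 = 274.9 / 6968.5 = 3.94% ≈ 3.9%

3.9%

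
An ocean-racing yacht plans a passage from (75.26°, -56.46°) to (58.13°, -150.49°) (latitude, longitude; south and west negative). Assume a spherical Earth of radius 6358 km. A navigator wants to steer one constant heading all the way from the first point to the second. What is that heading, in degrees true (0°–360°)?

Δψ = ln[tan(π/4+φ₂/2)/tan(π/4+φ₁/2)] = -0.7918
Δλ = -1.6411 rad (taken the short way round)
course = atan2(Δλ, Δψ) = 244.24°

244.2°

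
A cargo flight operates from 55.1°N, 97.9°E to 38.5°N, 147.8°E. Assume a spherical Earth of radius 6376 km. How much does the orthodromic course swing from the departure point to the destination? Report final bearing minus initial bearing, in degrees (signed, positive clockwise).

At departure: θ₁ = atan2(sin Δλ cos φ₂, cos φ₁ sin φ₂ − sin φ₁ cos φ₂ cos Δλ) = 95.46°
At arrival: θ₂ = atan2(sin Δλ cos φ₁, −cos φ₂ sin φ₁ + sin φ₂ cos φ₁ cos Δλ) = 133.30°
Δθ = θ₂ − θ₁ = +37.8°

+37.8°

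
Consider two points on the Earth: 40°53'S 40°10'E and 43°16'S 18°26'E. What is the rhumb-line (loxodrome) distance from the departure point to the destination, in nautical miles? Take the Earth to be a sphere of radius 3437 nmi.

978 nmi

Rhumb course C = atan2(Δλ, Δψ) with Δψ = ln[tan(π/4+φ₂/2)/tan(π/4+φ₁/2)] = -0.0561, Δλ = -0.3793 → C = 261.59°
d = R·|Δφ| / |cos C| = 3437·0.04160 / 0.14618 = 978 nmi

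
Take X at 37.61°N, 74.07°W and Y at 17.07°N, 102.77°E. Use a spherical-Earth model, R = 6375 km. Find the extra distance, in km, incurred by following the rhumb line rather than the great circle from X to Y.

3549 km

Great circle: cos σ = sin φ₁ sin φ₂ + cos φ₁ cos φ₂ cos Δλ,  σ = 2.1858 rad → d_gc = 13934.7 km
Rhumb line: Δψ = -0.4069, q = Δφ/Δψ = 0.8809, d_rh = R√(Δφ²+q²Δλ²) = 17483.6 km
Excess = 17483.6 − 13934.7 = 3548.9 ≈ 3549 km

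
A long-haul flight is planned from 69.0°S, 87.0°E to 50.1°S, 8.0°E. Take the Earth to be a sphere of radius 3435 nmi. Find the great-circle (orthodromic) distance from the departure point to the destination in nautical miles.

cos σ = sin φ₁ sin φ₂ + cos φ₁ cos φ₂ cos Δλ
      = sin(-69.00°)sin(-50.10°) + cos(-69.00°)cos(-50.10°)cos(-79.00°) = 0.7601
σ = 40.529° → d = Rσ = 3435·0.70737 = 2430 nmi

2430 nmi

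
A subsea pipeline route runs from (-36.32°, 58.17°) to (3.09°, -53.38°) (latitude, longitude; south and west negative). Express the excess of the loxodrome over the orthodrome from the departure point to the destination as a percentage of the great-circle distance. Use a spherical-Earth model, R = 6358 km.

2.2%

Great circle: σ = 1.9044 rad → d_gc = Rσ = 12108.2 km
Rhumb: Δφ = +0.6878, Δλ = -1.9469, Δψ = +0.7351, q = Δφ/Δψ = 0.9356 → d_rh = R√(Δφ²+q²Δλ²) = 12379.9 km
Excess = (12379.9 − 12108.2) / 12108.2 = 271.7 / 12108.2 = 2.24% ≈ 2.2%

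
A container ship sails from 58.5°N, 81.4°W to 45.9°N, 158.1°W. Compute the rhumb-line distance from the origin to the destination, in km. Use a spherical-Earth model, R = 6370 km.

Rhumb course C = atan2(Δλ, Δψ) with Δψ = ln[tan(π/4+φ₂/2)/tan(π/4+φ₁/2)] = -0.3620, Δλ = -1.3387 → C = 254.87°
d = R·|Δφ| / |cos C| = 6370·0.21991 / 0.26103 = 5367 km

5367 km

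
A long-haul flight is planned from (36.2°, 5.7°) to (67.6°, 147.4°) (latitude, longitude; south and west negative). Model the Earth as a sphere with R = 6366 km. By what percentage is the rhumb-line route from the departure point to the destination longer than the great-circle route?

22.2%

Great circle: σ = 1.2612 rad → d_gc = Rσ = 8028.5 km
Rhumb: Δφ = +0.5480, Δλ = +2.4731, Δψ = +0.9409, q = Δφ/Δψ = 0.5825 → d_rh = R√(Δφ²+q²Δλ²) = 9811.7 km
Excess = (9811.7 − 8028.5) / 8028.5 = 1783.2 / 8028.5 = 22.21% ≈ 22.2%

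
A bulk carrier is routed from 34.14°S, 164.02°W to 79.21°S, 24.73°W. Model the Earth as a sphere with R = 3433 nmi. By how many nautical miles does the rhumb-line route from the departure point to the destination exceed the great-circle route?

814 nmi

Great circle: cos σ = sin φ₁ sin φ₂ + cos φ₁ cos φ₂ cos Δλ,  σ = 1.1220 rad → d_gc = 3852.0 nmi
Rhumb line: Δψ = -1.7252, q = Δφ/Δψ = 0.4560, d_rh = R√(Δφ²+q²Δλ²) = 4666.2 nmi
Excess = 4666.2 − 3852.0 = 814.2 ≈ 814 nmi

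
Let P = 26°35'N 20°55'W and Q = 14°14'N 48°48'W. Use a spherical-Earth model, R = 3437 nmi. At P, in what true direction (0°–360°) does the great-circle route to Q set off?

250.2°

θ = atan2( sin Δλ·cos φ₂ ,  cos φ₁ sin φ₂ − sin φ₁ cos φ₂ cos Δλ )
  = atan2(-0.4533, -0.1635) = 250.16°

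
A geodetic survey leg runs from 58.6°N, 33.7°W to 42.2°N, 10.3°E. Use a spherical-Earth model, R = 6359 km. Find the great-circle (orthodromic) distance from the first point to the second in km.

3516 km

cos σ = sin φ₁ sin φ₂ + cos φ₁ cos φ₂ cos Δλ
      = sin(58.60°)sin(42.20°) + cos(58.60°)cos(42.20°)cos(44.00°) = 0.8510
σ = 31.681° → d = Rσ = 6359·0.55293 = 3516 km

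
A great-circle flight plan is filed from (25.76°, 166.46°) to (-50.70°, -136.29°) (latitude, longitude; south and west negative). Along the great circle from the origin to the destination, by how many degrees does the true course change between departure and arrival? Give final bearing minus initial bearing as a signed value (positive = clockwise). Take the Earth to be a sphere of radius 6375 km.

-17.1°

At departure: θ₁ = atan2(sin Δλ cos φ₂, cos φ₁ sin φ₂ − sin φ₁ cos φ₂ cos Δλ) = 147.80°
At arrival: θ₂ = atan2(sin Δλ cos φ₁, −cos φ₂ sin φ₁ + sin φ₂ cos φ₁ cos Δλ) = 130.73°
Δθ = θ₂ − θ₁ = -17.1°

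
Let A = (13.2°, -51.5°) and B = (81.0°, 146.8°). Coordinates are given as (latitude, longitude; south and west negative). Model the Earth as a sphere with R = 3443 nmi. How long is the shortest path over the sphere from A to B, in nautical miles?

Haversine: a = sin²(Δφ/2)+cos φ₁ cos φ₂ sin²(Δλ/2) = 0.45953;  σ = 2·atan2(√a,√(1−a))
σ = 85.357° → d = Rσ = 3443·1.48977 = 5129 nmi

5129 nmi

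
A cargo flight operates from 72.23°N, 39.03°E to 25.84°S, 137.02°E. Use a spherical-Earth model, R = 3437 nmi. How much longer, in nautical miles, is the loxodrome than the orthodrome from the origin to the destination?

290 nmi

Great circle: cos σ = sin φ₁ sin φ₂ + cos φ₁ cos φ₂ cos Δλ,  σ = 2.0412 rad → d_gc = 7015.6 nmi
Rhumb line: Δψ = -2.3229, q = Δφ/Δψ = 0.7369, d_rh = R√(Δφ²+q²Δλ²) = 7305.4 nmi
Excess = 7305.4 − 7015.6 = 289.8 ≈ 290 nmi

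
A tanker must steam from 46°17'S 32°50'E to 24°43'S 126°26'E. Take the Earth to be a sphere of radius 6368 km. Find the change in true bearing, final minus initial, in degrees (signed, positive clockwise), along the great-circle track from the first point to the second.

Initial bearing θ₁ = atan2(sin Δλ cos φ₂, cos φ₁ sin φ₂ − sin φ₁ cos φ₂ cos Δλ) = 110.01°
Final bearing θ₂ = (initial bearing from the destination back to the start) + 180° = 45.63°
Δθ = θ₂ − θ₁ = -64.4°

-64.4°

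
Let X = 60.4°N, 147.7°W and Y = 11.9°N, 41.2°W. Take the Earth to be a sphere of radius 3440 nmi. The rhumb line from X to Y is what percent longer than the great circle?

Great circle: σ = 1.5288 rad → d_gc = Rσ = 5258.9 nmi
Rhumb: Δφ = -0.8465, Δλ = +1.8588, Δψ = -1.1218, q = Δφ/Δψ = 0.7546 → d_rh = R√(Δφ²+q²Δλ²) = 5635.5 nmi
Excess = (5635.5 − 5258.9) / 5258.9 = 376.6 / 5258.9 = 7.16% ≈ 7.2%

7.2%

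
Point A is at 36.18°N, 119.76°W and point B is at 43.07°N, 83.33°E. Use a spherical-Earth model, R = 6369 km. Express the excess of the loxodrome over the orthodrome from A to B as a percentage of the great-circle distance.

23.3%

Great circle: σ = 1.7105 rad → d_gc = Rσ = 10894.4 km
Rhumb: Δφ = +0.1203, Δλ = -2.7386, Δψ = +0.1563, q = Δφ/Δψ = 0.7691 → d_rh = R√(Δφ²+q²Δλ²) = 13437.2 km
Excess = (13437.2 − 10894.4) / 10894.4 = 2542.8 / 10894.4 = 23.34% ≈ 23.3%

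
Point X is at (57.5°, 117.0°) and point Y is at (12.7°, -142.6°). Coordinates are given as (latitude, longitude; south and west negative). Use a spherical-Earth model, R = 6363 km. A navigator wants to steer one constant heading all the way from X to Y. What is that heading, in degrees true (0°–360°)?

119.9°

Δψ = ln[tan(π/4+φ₂/2)/tan(π/4+φ₁/2)] = -1.0093
Δλ = +1.7523 rad (taken the short way round)
course = atan2(Δλ, Δψ) = 119.94°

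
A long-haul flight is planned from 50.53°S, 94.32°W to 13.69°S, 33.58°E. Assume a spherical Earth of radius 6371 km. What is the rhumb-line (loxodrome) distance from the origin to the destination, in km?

Rhumb course C = atan2(Δλ, Δψ) with Δψ = ln[tan(π/4+φ₂/2)/tan(π/4+φ₁/2)] = +0.7839, Δλ = +2.2323 → C = 70.65°
d = R·|Δφ| / |cos C| = 6371·0.64298 / 0.33134 = 12363 km

12363 km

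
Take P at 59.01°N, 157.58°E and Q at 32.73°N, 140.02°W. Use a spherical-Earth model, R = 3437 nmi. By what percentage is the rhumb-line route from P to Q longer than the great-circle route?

Great circle: σ = 0.8444 rad → d_gc = Rσ = 2902.2 nmi
Rhumb: Δφ = -0.4587, Δλ = +1.0891, Δψ = -0.6778, q = Δφ/Δψ = 0.6767 → d_rh = R√(Δφ²+q²Δλ²) = 2983.6 nmi
Excess = (2983.6 − 2902.2) / 2902.2 = 81.4 / 2902.2 = 2.80% ≈ 2.8%

2.8%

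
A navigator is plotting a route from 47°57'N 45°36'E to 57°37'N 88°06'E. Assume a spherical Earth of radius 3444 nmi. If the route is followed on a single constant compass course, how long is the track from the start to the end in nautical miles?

Rhumb course C = atan2(Δλ, Δψ) with Δψ = ln[tan(π/4+φ₂/2)/tan(π/4+φ₁/2)] = +0.2804, Δλ = +0.7418 → C = 69.29°
d = R·|Δφ| / |cos C| = 3444·0.16872 / 0.35364 = 1643 nmi

1643 nmi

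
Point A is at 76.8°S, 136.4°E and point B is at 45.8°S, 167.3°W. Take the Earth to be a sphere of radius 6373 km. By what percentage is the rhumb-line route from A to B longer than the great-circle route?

3.2%

Great circle: σ = 0.6660 rad → d_gc = Rσ = 4244.4 km
Rhumb: Δφ = +0.5411, Δλ = +0.9826, Δψ = +1.2555, q = Δφ/Δψ = 0.4310 → d_rh = R√(Δφ²+q²Δλ²) = 4378.7 km
Excess = (4378.7 − 4244.4) / 4244.4 = 134.3 / 4244.4 = 3.16% ≈ 3.2%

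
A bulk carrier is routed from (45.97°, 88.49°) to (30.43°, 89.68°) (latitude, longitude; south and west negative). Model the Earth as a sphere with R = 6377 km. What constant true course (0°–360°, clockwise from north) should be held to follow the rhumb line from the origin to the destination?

Δψ = ln[tan(π/4+φ₂/2)/tan(π/4+φ₁/2)] = -0.3475
Δλ = +0.0208 rad (taken the short way round)
course = atan2(Δλ, Δψ) = 176.58°

176.6°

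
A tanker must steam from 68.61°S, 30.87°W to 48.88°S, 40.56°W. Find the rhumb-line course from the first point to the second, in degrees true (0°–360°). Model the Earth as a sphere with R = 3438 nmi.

346.2°

Δψ = ln[tan(π/4+φ₂/2)/tan(π/4+φ₁/2)] = +0.6861
Δλ = -0.1691 rad (taken the short way round)
course = atan2(Δλ, Δψ) = 346.15°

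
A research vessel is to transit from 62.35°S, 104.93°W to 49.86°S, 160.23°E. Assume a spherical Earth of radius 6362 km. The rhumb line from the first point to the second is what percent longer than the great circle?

Great circle: σ = 0.8607 rad → d_gc = Rσ = 5475.6 km
Rhumb: Δφ = +0.2180, Δλ = -1.6553, Δψ = +0.3952, q = Δφ/Δψ = 0.5516 → d_rh = R√(Δφ²+q²Δλ²) = 5972.3 km
Excess = (5972.3 − 5475.6) / 5475.6 = 496.7 / 5475.6 = 9.07% ≈ 9.1%

9.1%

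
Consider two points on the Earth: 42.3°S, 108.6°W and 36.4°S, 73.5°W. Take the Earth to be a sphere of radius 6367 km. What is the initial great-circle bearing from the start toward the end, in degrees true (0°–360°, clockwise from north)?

θ = atan2( sin Δλ·cos φ₂ ,  cos φ₁ sin φ₂ − sin φ₁ cos φ₂ cos Δλ )
  = atan2(+0.4628, +0.0043) = 89.47°

89.5°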